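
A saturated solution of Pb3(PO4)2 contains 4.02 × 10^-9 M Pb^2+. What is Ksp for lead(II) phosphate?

Pb3(PO4)2(s) ⇌ 3 Pb^2+ + 2 PO4^3-
Stoichiometry gives [PO4^3-] = (2/3)[Pb^2+] = 2.680 × 10^-9 M.
Ksp = [Pb^2+]^3[PO4^3-]^2
Ksp = (4.02 × 10^-9)^3 × (2.680 x 10^-9)^2 = 4.67 × 10^-43

Ksp = 4.67e-43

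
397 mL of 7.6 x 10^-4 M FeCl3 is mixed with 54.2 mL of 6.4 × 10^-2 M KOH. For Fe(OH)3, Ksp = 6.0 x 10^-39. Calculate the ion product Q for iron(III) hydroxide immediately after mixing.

Q ≈ 3.0 x 10^-10

Total volume = 397 + 54.2 = 451.2 mL.
[Fe^3+] = 7.6 x 10^-4 × (397/451.2) = 6.69 × 10^-4 M
[OH^-] = 6.4 x 10^-2 × (54.2/451.2) = 7.69 x 10^-3 M
Fe(OH)3(s) ⇌ Fe^3+(aq) + 3 OH^-(aq), so Q = [Fe^3+][OH^-]^3
Q = (6.69 × 10^-4)(7.69 × 10^-3)^3 = 3.0 x 10^-10
Q > Ksp, so Fe(OH)3 will precipitate.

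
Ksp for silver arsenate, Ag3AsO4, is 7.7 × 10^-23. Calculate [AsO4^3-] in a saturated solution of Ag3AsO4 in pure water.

Ag3AsO4(s) <=> 3 Ag^+(aq) + AsO4^3-(aq)
Ksp = [Ag^+]^3[AsO4^3-]
For each mole of Ag3AsO4 that dissolves: [Ag^+] = 3s, [AsO4^3-] = s.
Substituting: Ksp = (3s)^3s = 27s^4
s^4 = 7.7 × 10^-23 / 27, so s = 1.30 × 10^-6 M
[AsO4^3-] = s = 1.3 x 10^-6 M

[AsO4^3-] ≈ 1.3 × 10^-6 M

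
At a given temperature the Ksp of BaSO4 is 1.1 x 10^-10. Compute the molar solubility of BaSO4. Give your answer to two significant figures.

s ≈ 1.0 × 10^-5 M

BaSO4(s) ⇌ Ba^2+(aq) + SO4^2-(aq)
Ksp = [Ba^2+][SO4^2-]
With molar solubility s: [Ba^2+] = s, [SO4^2-] = s.
Ksp = s × s = s^2
s = (1.1 x 10^-10)^(1/2) = 1.0 × 10^-5 M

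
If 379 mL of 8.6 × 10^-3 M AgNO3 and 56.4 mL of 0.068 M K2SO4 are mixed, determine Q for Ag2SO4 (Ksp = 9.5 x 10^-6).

Total volume = 379 + 56.4 = 435.4 mL.
[Ag^+] = 8.6 x 10^-3 × (379/435.4) = 7.49 x 10^-3 M
[SO4^2-] = 6.8 × 10^-2 × (56.4/435.4) = 8.81 × 10^-3 M
Ag2SO4(s) ⇌ 2 Ag^+(aq) + SO4^2-(aq), so Q = [Ag^+]^2[SO4^2-]
Q = (7.49 x 10^-3)^2(8.81 × 10^-3) = 4.9 × 10^-7
Q < Ksp, so no precipitate of Ag2SO4 forms.

Q = 4.9 × 10^-7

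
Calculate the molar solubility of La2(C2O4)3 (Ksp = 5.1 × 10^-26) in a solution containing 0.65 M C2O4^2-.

La2(C2O4)3(s) ⇌ 2 La^3+ + 3 C2O4^2-
Ksp = [La^3+]^2[C2O4^2-]^3
Let s = moles of La2(C2O4)3 that dissolve per litre. [La^3+] = 2s, [C2O4^2-] = 0.65 + 3s ≈ 0.65 (since the C2O4^2- already present dominates).
Ksp ≈ (2s)^2 × (0.65)^3
s = 2.2 x 10^-13 M
Check: 3s = 6.5 x 10^-13 ≪ 0.65, so the approximation is valid.

2.2 × 10^-13 M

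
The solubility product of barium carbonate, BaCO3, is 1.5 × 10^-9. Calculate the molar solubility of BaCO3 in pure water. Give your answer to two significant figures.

s ≈ 3.9e-5 M

BaCO3(s) ⇌ Ba^2+(aq) + CO3^2-(aq)
Ksp = [Ba^2+][CO3^2-]
Let s = molar solubility. Then [Ba^2+] = s and [CO3^2-] = s.
Ksp = (s)(s) = s^2
s = √(1.5 × 10^-9) = 3.9 × 10^-5 M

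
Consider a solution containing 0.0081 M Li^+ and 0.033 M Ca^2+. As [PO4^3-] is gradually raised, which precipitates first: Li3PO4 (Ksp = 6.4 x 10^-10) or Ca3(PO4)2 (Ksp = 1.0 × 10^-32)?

Ca3(PO4)2

Precipitation of each salt starts when its ion product equals its Ksp.
For Li3PO4: 6.4 x 10^-10 = (0.0081)^3 × [PO4^3-]  ⇒  [PO4^3-] = 1.2 × 10^-3 M.
For Ca3(PO4)2: 1.0 × 10^-32 = (0.033)^3 × [PO4^3-]^2  ⇒  [PO4^3-] = 1.7 × 10^-14 M.
The salt with the lower threshold [PO4^3-] precipitates first: Ca3(PO4)2.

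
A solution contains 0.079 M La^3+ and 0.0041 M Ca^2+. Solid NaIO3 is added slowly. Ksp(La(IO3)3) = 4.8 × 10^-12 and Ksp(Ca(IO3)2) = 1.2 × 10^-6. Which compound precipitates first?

La(IO3)3

Each salt begins to precipitate when Q = Ksp, i.e. when [IO3^-] reaches its threshold.
For La(IO3)3: 4.8 × 10^-12 = 0.079 × [IO3^-]^3  ⇒  [IO3^-] = 3.9 × 10^-4 M.
For Ca(IO3)2: 1.2 × 10^-6 = 0.0041 × [IO3^-]^2  ⇒  [IO3^-] = 1.7 × 10^-2 M.
The salt with the lower threshold [IO3^-] precipitates first: La(IO3)3.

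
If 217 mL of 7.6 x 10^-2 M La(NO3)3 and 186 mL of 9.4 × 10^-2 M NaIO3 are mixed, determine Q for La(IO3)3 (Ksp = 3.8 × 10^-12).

Total volume = 217 + 186 = 403 mL.
[La^3+] = 7.6 × 10^-2 × (217/403) = 4.09 × 10^-2 M
[IO3^-] = 9.4 x 10^-2 × (186/403) = 4.34 x 10^-2 M
La(IO3)3(s) ⇌ La^3+(aq) + 3 IO3^-(aq), so Q = [La^3+][IO3^-]^3
Q = (4.09 × 10^-2)(4.34 × 10^-2)^3 = 3.3 × 10^-6
Q > Ksp, so La(IO3)3 will precipitate.

Q ≈ 3.3 × 10^-6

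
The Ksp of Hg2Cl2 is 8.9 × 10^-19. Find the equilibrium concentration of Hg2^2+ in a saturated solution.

Hg2Cl2(s) ⇌ Hg2^2+(aq) + 2 Cl^-(aq)
Ksp = [Hg2^2+][Cl^-]^2
If s mol/L of Hg2Cl2 dissolves, [Hg2^2+] = s and [Cl^-] = 2s.
Ksp = s(2s)^2 = 4s^3
s^3 = 8.9 × 10^-19 / 4, so s = 6.06 × 10^-7 M
[Hg2^2+] = s = 6.1 × 10^-7 M

[Hg2^2+] ≈ 6.1 × 10^-7 M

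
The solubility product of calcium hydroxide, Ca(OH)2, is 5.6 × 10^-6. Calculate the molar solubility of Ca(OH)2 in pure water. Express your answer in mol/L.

Ca(OH)2(s) ⇌ Ca^2+ + 2 OH^-
Ksp = [Ca^2+][OH^-]^2
Let s = molar solubility. Then [Ca^2+] = s and [OH^-] = 2s.
Substituting: Ksp = s(2s)^2 = 4s^3
Solving, s = (5.6 × 10^-6/4)^(1/3) = 1.1 × 10^-2 M

1.1 × 10^-2 M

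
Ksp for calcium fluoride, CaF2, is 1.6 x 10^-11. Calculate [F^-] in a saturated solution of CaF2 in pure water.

[F^-] ≈ 3.2 × 10^-4 M

CaF2(s) ⇌ Ca^2+ + 2 F^-
Ksp = [Ca^2+][F^-]^2
For each mole of CaF2 that dissolves: [Ca^2+] = s, [F^-] = 2s.
Substituting: Ksp = s(2s)^2 = 4s^3
s = (1.6 x 10^-11 / 4)^(1/3) = 1.59 x 10^-4 M
[F^-] = 2s = 3.2 x 10^-4 M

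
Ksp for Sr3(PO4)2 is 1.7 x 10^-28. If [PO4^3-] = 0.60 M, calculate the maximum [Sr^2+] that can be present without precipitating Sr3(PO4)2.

7.8 × 10^-10 M

Sr3(PO4)2(s) <=> 3 Sr^2+(aq) + 2 PO4^3-(aq)
Ksp = [Sr^2+]^3[PO4^3-]^2
Precipitation begins when Q = Ksp. With [PO4^3-] = 0.60 M:
1.7 x 10^-28 = (0.60)^2 × [Sr^2+]^3
[Sr^2+] = (1.7 x 10^-28 / 3.60 × 10^-1)^(1/3) = 7.8 x 10^-10 M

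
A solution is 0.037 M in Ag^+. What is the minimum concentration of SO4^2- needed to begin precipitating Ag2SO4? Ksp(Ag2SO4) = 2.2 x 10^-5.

Ag2SO4(s) ⇌ 2 Ag^+ + SO4^2-
Ksp = [Ag^+]^2[SO4^2-]
Precipitation begins when Q = Ksp. With [Ag^+] = 0.037 M:
2.2 x 10^-5 = (0.037)^2 × [SO4^2-]
[SO4^2-] = (2.2 x 10^-5 / 1.37 x 10^-3) = 1.6 × 10^-2 M

[SO4^2-] = 1.6 × 10^-2 M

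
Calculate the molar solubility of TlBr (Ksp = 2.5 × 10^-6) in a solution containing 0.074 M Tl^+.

s ≈ 3.4 × 10^-5 M

TlBr(s) ⇌ Tl^+ + Br^-
Ksp = [Tl^+][Br^-]
Let s be the molar solubility in this solution. [Tl^+] = 0.074 + s ≈ 0.074, [Br^-] = s (common-ion effect: Tl^+ is already 0.074 M).
Ksp ≈ 0.074 × s
s = 3.4 x 10^-5 M
Check: s = 3.4 × 10^-5 ≪ 0.074, so the approximation is valid.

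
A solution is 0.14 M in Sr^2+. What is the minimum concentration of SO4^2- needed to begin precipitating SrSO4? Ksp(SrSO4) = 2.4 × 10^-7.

[SO4^2-] = 1.7 × 10^-6 M

SrSO4(s) <=> Sr^2+(aq) + SO4^2-(aq)
Ksp = [Sr^2+][SO4^2-]
Precipitation begins when Q = Ksp. With [Sr^2+] = 0.14 M:
2.4 × 10^-7 = (0.14) × [SO4^2-]
[SO4^2-] = (2.4 × 10^-7 / 1.4 × 10^-1) = 1.7 × 10^-6 M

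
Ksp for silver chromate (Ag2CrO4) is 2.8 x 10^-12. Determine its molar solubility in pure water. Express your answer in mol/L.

s ≈ 8.9e-5 M

Ag2CrO4(s) ⇌ 2 Ag^+(aq) + CrO4^2-(aq)
Ksp = [Ag^+]^2[CrO4^2-]
If s mol/L of Ag2CrO4 dissolves, [Ag^+] = 2s and [CrO4^2-] = s.
Ksp = (2s)^2s = 4s^3
s^3 = 2.8 x 10^-12 / 4, so s = 8.9 x 10^-5 M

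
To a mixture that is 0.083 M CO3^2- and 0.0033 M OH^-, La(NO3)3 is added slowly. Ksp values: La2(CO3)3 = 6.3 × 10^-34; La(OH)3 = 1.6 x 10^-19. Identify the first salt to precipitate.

Each salt begins to precipitate when Q = Ksp, i.e. when [La^3+] reaches its threshold.
For La2(CO3)3: 6.3 × 10^-34 = (0.083)^3 × [La^3+]^2  ⇒  [La^3+] = 1.0 x 10^-15 M.
For La(OH)3: 1.6 x 10^-19 = (0.0033)^3 × [La^3+]  ⇒  [La^3+] = 4.5 x 10^-12 M.
The salt with the lower threshold [La^3+] precipitates first: La2(CO3)3.

La2(CO3)3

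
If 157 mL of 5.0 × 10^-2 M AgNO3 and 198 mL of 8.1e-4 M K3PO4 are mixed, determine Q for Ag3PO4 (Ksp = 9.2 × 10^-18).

Total volume = 157 + 198 = 355 mL.
[Ag^+] = 5.0 x 10^-2 × (157/355) = 2.21 × 10^-2 M
[PO4^3-] = 8.1 x 10^-4 × (198/355) = 4.52 x 10^-4 M
Ag3PO4(s) <=> 3 Ag^+ + PO4^3-, so Q = [Ag^+]^3[PO4^3-]
Q = (2.21 x 10^-2)^3(4.52 x 10^-4) = 4.9 x 10^-9
Q > Ksp, so Ag3PO4 will precipitate.

4.9 x 10^-9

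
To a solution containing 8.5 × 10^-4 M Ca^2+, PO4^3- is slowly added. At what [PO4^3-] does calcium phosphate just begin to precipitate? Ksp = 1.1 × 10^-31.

[PO4^3-] ≈ 1.3e-11 M

Ca3(PO4)2(s) ⇌ 3 Ca^2+(aq) + 2 PO4^3-(aq)
Ksp = [Ca^2+]^3[PO4^3-]^2
Precipitation begins when Q = Ksp. With [Ca^2+] = 8.5 × 10^-4 M:
1.1 × 10^-31 = (8.5 × 10^-4)^3 × [PO4^3-]^2
[PO4^3-] = (1.1 × 10^-31 / 6.14 × 10^-10)^(1/2) = 1.3 × 10^-11 M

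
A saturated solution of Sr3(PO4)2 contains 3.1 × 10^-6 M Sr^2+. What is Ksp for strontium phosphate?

Ksp = 1.3 x 10^-28

Sr3(PO4)2(s) ⇌ 3 Sr^2+(aq) + 2 PO4^3-(aq)
Stoichiometry gives [PO4^3-] = (2/3)[Sr^2+] = 2.07 x 10^-6 M.
Ksp = [Sr^2+]^3[PO4^3-]^2
Ksp = (3.1 × 10^-6)^3 × (2.07 × 10^-6)^2 = 1.3 × 10^-28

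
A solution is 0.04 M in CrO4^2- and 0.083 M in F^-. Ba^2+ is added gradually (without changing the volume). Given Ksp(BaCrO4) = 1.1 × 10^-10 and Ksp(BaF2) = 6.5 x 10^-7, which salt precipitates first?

BaCrO4

Each salt begins to precipitate when Q = Ksp, i.e. when [Ba^2+] reaches its threshold.
For BaCrO4: 1.1 × 10^-10 = 0.04 × [Ba^2+]  ⇒  [Ba^2+] = 2.8 x 10^-9 M.
For BaF2: 6.5 x 10^-7 = (0.083)^2 × [Ba^2+]  ⇒  [Ba^2+] = 9.4 × 10^-5 M.
The salt with the lower threshold [Ba^2+] precipitates first: BaCrO4.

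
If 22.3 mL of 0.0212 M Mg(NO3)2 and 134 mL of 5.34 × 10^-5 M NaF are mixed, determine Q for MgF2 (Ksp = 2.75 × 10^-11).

Q ≈ 6.34 × 10^-12

Total volume = 22.3 + 134 = 156.3 mL.
[Mg^2+] = 2.12 x 10^-2 × (22.3/156.3) = 3.025 × 10^-3 M
[F^-] = 5.34 × 10^-5 × (134/156.3) = 4.578 x 10^-5 M
MgF2(s) <=> Mg^2+ + 2 F^-, so Q = [Mg^2+][F^-]^2
Q = (3.025 × 10^-3)(4.578 × 10^-5)^2 = 6.34 x 10^-12
Q < Ksp, so no precipitate of MgF2 forms.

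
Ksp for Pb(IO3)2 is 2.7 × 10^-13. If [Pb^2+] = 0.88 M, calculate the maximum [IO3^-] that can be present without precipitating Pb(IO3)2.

[IO3^-] ≈ 5.5 x 10^-7 M

Pb(IO3)2(s) <=> Pb^2+(aq) + 2 IO3^-(aq)
Ksp = [Pb^2+][IO3^-]^2
Precipitation begins when Q = Ksp. With [Pb^2+] = 0.88 M:
2.7 × 10^-13 = (0.88) × [IO3^-]^2
[IO3^-] = (2.7 × 10^-13 / 8.8 x 10^-1)^(1/2) = 5.5 x 10^-7 M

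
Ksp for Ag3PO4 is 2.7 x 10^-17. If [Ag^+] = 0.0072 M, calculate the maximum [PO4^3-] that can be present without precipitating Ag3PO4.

[PO4^3-] = 7.2e-11 M

Ag3PO4(s) ⇌ 3 Ag^+ + PO4^3-
Ksp = [Ag^+]^3[PO4^3-]
Precipitation begins when Q = Ksp. With [Ag^+] = 0.0072 M:
2.7 x 10^-17 = (0.0072)^3 × [PO4^3-]
[PO4^3-] = (2.7 x 10^-17 / 3.73 x 10^-7) = 7.2 × 10^-11 M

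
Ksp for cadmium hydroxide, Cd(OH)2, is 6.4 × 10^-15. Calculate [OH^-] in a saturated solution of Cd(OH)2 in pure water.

Cd(OH)2(s) ⇌ Cd^2+ + 2 OH^-
Ksp = [Cd^2+][OH^-]^2
For each mole of Cd(OH)2 that dissolves: [Cd^2+] = s, [OH^-] = 2s.
Substituting: Ksp = s(2s)^2 = 4s^3
Solving, s = (6.4 × 10^-15/4)^(1/3) = 1.17 x 10^-5 M
[OH^-] = 2s = 2.3 × 10^-5 M

[OH^-] ≈ 2.3e-5 M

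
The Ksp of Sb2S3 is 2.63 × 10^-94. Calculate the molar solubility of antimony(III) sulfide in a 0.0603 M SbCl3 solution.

s ≈ 1.39 × 10^-31 M

Sb2S3(s) <=> 2 Sb^3+(aq) + 3 S^2-(aq)
Ksp = [Sb^3+]^2[S^2-]^3
Let s = moles of Sb2S3 that dissolve per litre. [Sb^3+] = 0.0603 + 2s ≈ 0.0603, [S^2-] = 3s (since Sb^3+ from SbCl3 dominates).
Ksp ≈ (0.0603)^2 × (3s)^3
s = 1.39 × 10^-31 M
Check: 2s = 2.8 × 10^-31 ≪ 0.0603, so the approximation is valid.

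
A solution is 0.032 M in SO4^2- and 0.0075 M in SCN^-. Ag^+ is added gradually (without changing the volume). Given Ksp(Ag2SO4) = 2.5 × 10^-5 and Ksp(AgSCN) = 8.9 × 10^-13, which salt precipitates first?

Precipitation of each salt starts when its ion product equals its Ksp.
For Ag2SO4: 2.5 × 10^-5 = 0.032 × [Ag^+]^2  ⇒  [Ag^+] = 2.8 x 10^-2 M.
For AgSCN: 8.9 × 10^-13 = 0.0075 × [Ag^+]  ⇒  [Ag^+] = 1.2 × 10^-10 M.
The salt with the lower threshold [Ag^+] precipitates first: AgSCN.

AgSCN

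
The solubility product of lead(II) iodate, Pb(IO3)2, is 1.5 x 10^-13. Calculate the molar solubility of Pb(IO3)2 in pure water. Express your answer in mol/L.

Pb(IO3)2(s) <=> Pb^2+ + 2 IO3^-
Ksp = [Pb^2+][IO3^-]^2
For each mole of Pb(IO3)2 that dissolves: [Pb^2+] = s, [IO3^-] = 2s.
Ksp = s(2s)^2 = 4s^3
Solving, s = (1.5 x 10^-13/4)^(1/3) = 3.3 × 10^-5 M

s = 3.3 × 10^-5 M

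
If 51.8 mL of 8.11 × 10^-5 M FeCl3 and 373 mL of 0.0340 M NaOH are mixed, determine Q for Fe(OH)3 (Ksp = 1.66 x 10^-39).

Total volume = 51.8 + 373 = 424.8 mL.
[Fe^3+] = 8.11 × 10^-5 × (51.8/424.8) = 9.889 × 10^-6 M
[OH^-] = 3.40 × 10^-2 × (373/424.8) = 2.985 × 10^-2 M
Fe(OH)3(s) <=> Fe^3+(aq) + 3 OH^-(aq), so Q = [Fe^3+][OH^-]^3
Q = (9.889 x 10^-6)(2.985 × 10^-2)^3 = 2.63 × 10^-10
Q > Ksp, so Fe(OH)3 will precipitate.

Q = 2.63 × 10^-10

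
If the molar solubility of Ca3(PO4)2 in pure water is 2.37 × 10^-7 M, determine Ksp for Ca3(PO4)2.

Ca3(PO4)2(s) ⇌ 3 Ca^2+ + 2 PO4^3-
For each mole of Ca3(PO4)2 that dissolves: [Ca^2+] = 3s, [PO4^3-] = 2s.
Ksp = [Ca^2+]^3[PO4^3-]^2
Substituting: Ksp = (3s)^3(2s)^2 = 108s^5
Ksp = 108 × (2.37 x 10^-7)^5 = 8.08 x 10^-32

8.08 × 10^-32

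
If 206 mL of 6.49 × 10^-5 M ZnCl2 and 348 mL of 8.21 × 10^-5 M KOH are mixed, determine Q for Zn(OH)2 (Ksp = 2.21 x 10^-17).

6.42 x 10^-14

Total volume = 206 + 348 = 554 mL.
[Zn^2+] = 6.49 x 10^-5 × (206/554) = 2.413 × 10^-5 M
[OH^-] = 8.21 × 10^-5 × (348/554) = 5.157 × 10^-5 M
Zn(OH)2(s) <=> Zn^2+(aq) + 2 OH^-(aq), so Q = [Zn^2+][OH^-]^2
Q = (2.413 × 10^-5)(5.157 × 10^-5)^2 = 6.42 × 10^-14
Q > Ksp, so Zn(OH)2 will precipitate.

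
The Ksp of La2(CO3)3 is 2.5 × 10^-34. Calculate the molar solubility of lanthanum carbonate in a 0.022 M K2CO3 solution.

La2(CO3)3(s) <=> 2 La^3+ + 3 CO3^2-
Ksp = [La^3+]^2[CO3^2-]^3
Let s = moles of La2(CO3)3 that dissolve per litre. [La^3+] = 2s, [CO3^2-] = 0.022 + 3s ≈ 0.022 (Ksp is small, so little additional dissolves).
Ksp ≈ (2s)^2 × (0.022)^3
s = 2.4 x 10^-15 M
Check: 3s = 7.3 x 10^-15 ≪ 0.022, so the approximation is valid.

2.4 × 10^-15 M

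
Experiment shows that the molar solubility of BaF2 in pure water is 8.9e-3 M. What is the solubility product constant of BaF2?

BaF2(s) ⇌ Ba^2+(aq) + 2 F^-(aq)
Let s = molar solubility. Then [Ba^2+] = s and [F^-] = 2s.
Ksp = [Ba^2+][F^-]^2
Ksp = s(2s)^2 = 4s^3
With s = 8.9 × 10^-3: Ksp = 2.8 × 10^-6

2.8e-6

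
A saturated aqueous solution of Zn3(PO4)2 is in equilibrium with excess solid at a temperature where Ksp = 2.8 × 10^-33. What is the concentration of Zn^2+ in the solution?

Zn3(PO4)2(s) ⇌ 3 Zn^2+(aq) + 2 PO4^3-(aq)
Ksp = [Zn^2+]^3[PO4^3-]^2
If s mol/L of Zn3(PO4)2 dissolves, [Zn^2+] = 3s and [PO4^3-] = 2s.
Substituting: Ksp = (3s)^3(2s)^2 = 108s^5
s = (2.8 × 10^-33 / 108)^(1/5) = 1.21 x 10^-7 M
[Zn^2+] = 3s = 3.6 × 10^-7 M

[Zn^2+] = 3.6 × 10^-7 M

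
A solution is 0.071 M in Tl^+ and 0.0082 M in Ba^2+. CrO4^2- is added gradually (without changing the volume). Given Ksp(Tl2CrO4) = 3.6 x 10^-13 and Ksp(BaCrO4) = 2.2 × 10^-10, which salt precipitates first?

Tl2CrO4

Each salt begins to precipitate when Q = Ksp, i.e. when [CrO4^2-] reaches its threshold.
For Tl2CrO4: 3.6 x 10^-13 = (0.071)^2 × [CrO4^2-]  ⇒  [CrO4^2-] = 7.1 × 10^-11 M.
For BaCrO4: 2.2 × 10^-10 = 0.0082 × [CrO4^2-]  ⇒  [CrO4^2-] = 2.7 × 10^-8 M.
The salt with the lower threshold [CrO4^2-] precipitates first: Tl2CrO4.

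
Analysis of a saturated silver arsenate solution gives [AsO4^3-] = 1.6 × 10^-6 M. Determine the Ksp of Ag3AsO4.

Ksp ≈ 1.8 × 10^-22

Ag3AsO4(s) ⇌ 3 Ag^+(aq) + AsO4^3-(aq)
Stoichiometry gives [Ag^+] = (3/1)[AsO4^3-] = 4.80 × 10^-6 M.
Ksp = [Ag^+]^3[AsO4^3-]
Ksp = (4.80 × 10^-6)^3 × 1.6 × 10^-6 = 1.8 × 10^-22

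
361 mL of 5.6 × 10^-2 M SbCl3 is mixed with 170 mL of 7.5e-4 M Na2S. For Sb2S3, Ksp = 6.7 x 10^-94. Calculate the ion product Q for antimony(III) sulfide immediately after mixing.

2.0 × 10^-14

Total volume = 361 + 170 = 531 mL.
[Sb^3+] = 5.6 × 10^-2 × (361/531) = 3.81 × 10^-2 M
[S^2-] = 7.5 x 10^-4 × (170/531) = 2.40 x 10^-4 M
Sb2S3(s) ⇌ 2 Sb^3+ + 3 S^2-, so Q = [Sb^3+]^2[S^2-]^3
Q = (3.81 × 10^-2)^2(2.40 × 10^-4)^3 = 2.0 x 10^-14
Q > Ksp, so Sb2S3 will precipitate.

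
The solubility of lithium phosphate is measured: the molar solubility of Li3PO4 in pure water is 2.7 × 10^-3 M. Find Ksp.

1.4 × 10^-9

Li3PO4(s) ⇌ 3 Li^+(aq) + PO4^3-(aq)
With molar solubility s: [Li^+] = 3s, [PO4^3-] = s.
Ksp = [Li^+]^3[PO4^3-]
Ksp = (3s)^3s = 27s^4
With s = 2.7 x 10^-3: Ksp = 1.4 x 10^-9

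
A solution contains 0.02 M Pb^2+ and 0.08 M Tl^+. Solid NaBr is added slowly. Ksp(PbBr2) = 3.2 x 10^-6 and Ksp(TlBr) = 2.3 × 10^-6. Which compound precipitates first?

TlBr

Each salt begins to precipitate when Q = Ksp, i.e. when [Br^-] reaches its threshold.
For PbBr2: 3.2 x 10^-6 = 0.02 × [Br^-]^2  ⇒  [Br^-] = 1.3 × 10^-2 M.
For TlBr: 2.3 × 10^-6 = 0.08 × [Br^-]  ⇒  [Br^-] = 2.9 × 10^-5 M.
The salt with the lower threshold [Br^-] precipitates first: TlBr.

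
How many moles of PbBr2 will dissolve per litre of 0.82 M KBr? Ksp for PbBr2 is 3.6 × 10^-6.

s ≈ 5.4 × 10^-6 M

PbBr2(s) ⇌ Pb^2+ + 2 Br^-
Ksp = [Pb^2+][Br^-]^2
Let s = moles of PbBr2 that dissolve per litre. [Pb^2+] = s, [Br^-] = 0.82 + 2s ≈ 0.82 (common-ion effect: Br^- is already 0.82 M).
Ksp ≈ s × (0.82)^2
s = 5.4 × 10^-6 M
Check: 2s = 1.1 × 10^-5 ≪ 0.82, so the approximation is valid.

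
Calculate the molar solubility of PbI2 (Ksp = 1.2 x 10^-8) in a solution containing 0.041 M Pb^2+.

PbI2(s) ⇌ Pb^2+ + 2 I^-
Ksp = [Pb^2+][I^-]^2
Let s = moles of PbI2 that dissolve per litre. [Pb^2+] = 0.041 + s ≈ 0.041, [I^-] = 2s (common-ion effect: Pb^2+ is already 0.041 M).
Ksp ≈ 0.041 × (2s)^2
s = 2.7 × 10^-4 M
Check: s = 2.7 × 10^-4 ≪ 0.041, so the approximation is valid.

2.7 × 10^-4 M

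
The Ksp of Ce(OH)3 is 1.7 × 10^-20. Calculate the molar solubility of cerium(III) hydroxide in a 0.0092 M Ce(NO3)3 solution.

s ≈ 4.1 × 10^-7 M

Ce(OH)3(s) ⇌ Ce^3+(aq) + 3 OH^-(aq)
Ksp = [Ce^3+][OH^-]^3
Let s be the molar solubility in this solution. [Ce^3+] = 0.0092 + s ≈ 0.0092, [OH^-] = 3s (since Ce^3+ from Ce(NO3)3 dominates).
Ksp ≈ 0.0092 × (3s)^3
s = 4.1 × 10^-7 M
Check: s = 4.1 x 10^-7 ≪ 0.0092, so the approximation is valid.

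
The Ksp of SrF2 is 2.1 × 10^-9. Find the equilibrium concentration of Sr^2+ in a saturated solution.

SrF2(s) ⇌ Sr^2+ + 2 F^-
Ksp = [Sr^2+][F^-]^2
For each mole of SrF2 that dissolves: [Sr^2+] = s, [F^-] = 2s.
So Ksp = s × (2s)^2 = 4s^3
Solving, s = (2.1 × 10^-9/4)^(1/3) = 8.07 × 10^-4 M
[Sr^2+] = s = 8.1 x 10^-4 M

[Sr^2+] ≈ 8.1e-4 M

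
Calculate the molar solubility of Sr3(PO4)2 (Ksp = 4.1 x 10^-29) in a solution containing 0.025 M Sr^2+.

s ≈ 8.1 × 10^-13 M

Sr3(PO4)2(s) ⇌ 3 Sr^2+ + 2 PO4^3-
Ksp = [Sr^2+]^3[PO4^3-]^2
Let s = moles of Sr3(PO4)2 that dissolve per litre. [Sr^2+] = 0.025 + 3s ≈ 0.025, [PO4^3-] = 2s (common-ion effect: Sr^2+ is already 0.025 M).
Ksp ≈ (0.025)^3 × (2s)^2
s = 8.1 x 10^-13 M
Check: 3s = 2.4 x 10^-12 ≪ 0.025, so the approximation is valid.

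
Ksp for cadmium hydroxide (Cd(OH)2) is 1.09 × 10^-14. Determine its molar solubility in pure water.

s = 1.40 × 10^-5 M

Cd(OH)2(s) ⇌ Cd^2+ + 2 OH^-
Ksp = [Cd^2+][OH^-]^2
If s mol/L of Cd(OH)2 dissolves, [Cd^2+] = s and [OH^-] = 2s.
Ksp = s(2s)^2 = 4s^3
s^3 = 1.09 × 10^-14 / 4, so s = 1.40 × 10^-5 M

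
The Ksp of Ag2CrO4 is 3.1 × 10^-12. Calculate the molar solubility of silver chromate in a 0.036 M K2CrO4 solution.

4.6 × 10^-6 M

Ag2CrO4(s) ⇌ 2 Ag^+(aq) + CrO4^2-(aq)
Ksp = [Ag^+]^2[CrO4^2-]
Let s = moles of Ag2CrO4 that dissolve per litre. [Ag^+] = 2s, [CrO4^2-] = 0.036 + s ≈ 0.036 (common-ion effect: CrO4^2- is already 0.036 M).
Ksp ≈ (2s)^2 × 0.036
s = 4.6 × 10^-6 M
Check: s = 4.6 × 10^-6 ≪ 0.036, so the approximation is valid.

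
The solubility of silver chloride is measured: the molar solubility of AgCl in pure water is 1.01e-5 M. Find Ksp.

AgCl(s) ⇌ Ag^+(aq) + Cl^-(aq)
For each mole of AgCl that dissolves: [Ag^+] = s, [Cl^-] = s.
Ksp = [Ag^+][Cl^-]
Ksp = s × s = s^2
Ksp = (1.01 x 10^-5)^2 = 1.02 × 10^-10

1.02 x 10^-10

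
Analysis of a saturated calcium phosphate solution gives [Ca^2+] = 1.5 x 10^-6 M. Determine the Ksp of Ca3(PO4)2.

3.4e-30

Ca3(PO4)2(s) ⇌ 3 Ca^2+ + 2 PO4^3-
Stoichiometry gives [PO4^3-] = (2/3)[Ca^2+] = 1.00 × 10^-6 M.
Ksp = [Ca^2+]^3[PO4^3-]^2
Ksp = (1.5 × 10^-6)^3 × (1.00 x 10^-6)^2 = 3.4 x 10^-30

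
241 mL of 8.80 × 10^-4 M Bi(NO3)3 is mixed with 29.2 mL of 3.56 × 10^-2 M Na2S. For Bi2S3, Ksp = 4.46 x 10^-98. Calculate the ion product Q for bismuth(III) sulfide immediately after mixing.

Q = 3.51 x 10^-14

Total volume = 241 + 29.2 = 270.2 mL.
[Bi^3+] = 8.80 x 10^-4 × (241/270.2) = 7.849 × 10^-4 M
[S^2-] = 3.56 x 10^-2 × (29.2/270.2) = 3.847 × 10^-3 M
Bi2S3(s) ⇌ 2 Bi^3+ + 3 S^2-, so Q = [Bi^3+]^2[S^2-]^3
Q = (7.849 × 10^-4)^2(3.847 × 10^-3)^3 = 3.51 x 10^-14
Q > Ksp, so Bi2S3 will precipitate.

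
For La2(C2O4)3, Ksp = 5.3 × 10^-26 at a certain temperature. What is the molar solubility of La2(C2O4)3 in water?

s = 3.5 × 10^-6 M

La2(C2O4)3(s) ⇌ 2 La^3+(aq) + 3 C2O4^2-(aq)
Ksp = [La^3+]^2[C2O4^2-]^3
With molar solubility s: [La^3+] = 2s, [C2O4^2-] = 3s.
So Ksp = (2s)^2 × (3s)^3 = 108s^5
s^5 = 5.3 × 10^-26 / 108, so s = 3.5 × 10^-6 M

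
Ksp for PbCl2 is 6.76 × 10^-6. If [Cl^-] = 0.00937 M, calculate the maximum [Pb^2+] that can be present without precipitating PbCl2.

PbCl2(s) ⇌ Pb^2+ + 2 Cl^-
Ksp = [Pb^2+][Cl^-]^2
Precipitation begins when Q = Ksp. With [Cl^-] = 0.00937 M:
6.76 × 10^-6 = (0.00937)^2 × [Pb^2+]
[Pb^2+] = (6.76 × 10^-6 / 8.780 × 10^-5) = 7.70 × 10^-2 M

[Pb^2+] ≈ 7.70e-2 M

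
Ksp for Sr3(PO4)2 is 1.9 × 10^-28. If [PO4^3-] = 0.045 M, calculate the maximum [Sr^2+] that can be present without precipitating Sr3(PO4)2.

Sr3(PO4)2(s) ⇌ 3 Sr^2+(aq) + 2 PO4^3-(aq)
Ksp = [Sr^2+]^3[PO4^3-]^2
Precipitation begins when Q = Ksp. With [PO4^3-] = 0.045 M:
1.9 × 10^-28 = (0.045)^2 × [Sr^2+]^3
[Sr^2+] = (1.9 × 10^-28 / 2.03 x 10^-3)^(1/3) = 4.5 × 10^-9 M

4.5 × 10^-9 M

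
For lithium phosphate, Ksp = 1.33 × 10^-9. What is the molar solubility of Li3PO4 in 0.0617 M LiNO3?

5.66 x 10^-6 M

Li3PO4(s) ⇌ 3 Li^+ + PO4^3-
Ksp = [Li^+]^3[PO4^3-]
Let s = moles of Li3PO4 that dissolve per litre. [Li^+] = 0.0617 + 3s ≈ 0.0617, [PO4^3-] = s (Ksp is small, so little additional dissolves).
Ksp ≈ (0.0617)^3 × s
s = 5.66 × 10^-6 M
Check: 3s = 1.7 × 10^-5 ≪ 0.0617, so the approximation is valid.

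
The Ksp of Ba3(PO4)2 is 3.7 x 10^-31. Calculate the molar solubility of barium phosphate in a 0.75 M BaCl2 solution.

Ba3(PO4)2(s) ⇌ 3 Ba^2+(aq) + 2 PO4^3-(aq)
Ksp = [Ba^2+]^3[PO4^3-]^2
Let s be the molar solubility in this solution. [Ba^2+] = 0.75 + 3s ≈ 0.75, [PO4^3-] = 2s (since Ba^2+ from BaCl2 dominates).
Ksp ≈ (0.75)^3 × (2s)^2
s = 4.7 × 10^-16 M
Check: 3s = 1.4 × 10^-15 ≪ 0.75, so the approximation is valid.

s = 4.7 × 10^-16 M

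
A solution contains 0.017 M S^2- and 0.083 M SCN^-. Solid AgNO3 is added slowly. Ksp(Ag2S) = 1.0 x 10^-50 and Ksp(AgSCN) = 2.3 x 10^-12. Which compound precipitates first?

Ag2S

Precipitation of each salt starts when its ion product equals its Ksp.
For Ag2S: 1.0 x 10^-50 = 0.017 × [Ag^+]^2  ⇒  [Ag^+] = 7.7 x 10^-25 M.
For AgSCN: 2.3 x 10^-12 = 0.083 × [Ag^+]  ⇒  [Ag^+] = 2.8 x 10^-11 M.
The salt with the lower threshold [Ag^+] precipitates first: Ag2S.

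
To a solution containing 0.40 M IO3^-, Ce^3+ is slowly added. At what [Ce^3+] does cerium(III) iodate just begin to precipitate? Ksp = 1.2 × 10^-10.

[Ce^3+] = 1.9e-9 M

Ce(IO3)3(s) <=> Ce^3+(aq) + 3 IO3^-(aq)
Ksp = [Ce^3+][IO3^-]^3
Precipitation begins when Q = Ksp. With [IO3^-] = 0.40 M:
1.2 × 10^-10 = (0.40)^3 × [Ce^3+]
[Ce^3+] = (1.2 × 10^-10 / 6.40 × 10^-2) = 1.9 × 10^-9 M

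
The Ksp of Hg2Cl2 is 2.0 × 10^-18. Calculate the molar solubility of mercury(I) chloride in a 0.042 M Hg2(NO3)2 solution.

s ≈ 3.5e-9 M

Hg2Cl2(s) <=> Hg2^2+ + 2 Cl^-
Ksp = [Hg2^2+][Cl^-]^2
Let s = moles of Hg2Cl2 that dissolve per litre. [Hg2^2+] = 0.042 + s ≈ 0.042, [Cl^-] = 2s (common-ion effect: Hg2^2+ is already 0.042 M).
Ksp ≈ 0.042 × (2s)^2
s = 3.5 x 10^-9 M
Check: s = 3.5 × 10^-9 ≪ 0.042, so the approximation is valid.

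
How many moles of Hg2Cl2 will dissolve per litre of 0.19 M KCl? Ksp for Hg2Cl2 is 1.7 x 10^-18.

Hg2Cl2(s) ⇌ Hg2^2+ + 2 Cl^-
Ksp = [Hg2^2+][Cl^-]^2
If s mol/L dissolves here, [Hg2^2+] = s, [Cl^-] = 0.19 + 2s ≈ 0.19 (Ksp is small, so little additional dissolves).
Ksp ≈ s × (0.19)^2
s = 4.7 × 10^-17 M
Check: 2s = 9.4 × 10^-17 ≪ 0.19, so the approximation is valid.

s ≈ 4.7e-17 M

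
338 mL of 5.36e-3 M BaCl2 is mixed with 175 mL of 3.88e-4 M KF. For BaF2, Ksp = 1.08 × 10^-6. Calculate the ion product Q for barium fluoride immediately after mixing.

Q = 6.19 x 10^-11

Total volume = 338 + 175 = 513 mL.
[Ba^2+] = 5.36 × 10^-3 × (338/513) = 3.532 × 10^-3 M
[F^-] = 3.88 × 10^-4 × (175/513) = 1.324 × 10^-4 M
BaF2(s) ⇌ Ba^2+(aq) + 2 F^-(aq), so Q = [Ba^2+][F^-]^2
Q = (3.532 × 10^-3)(1.324 x 10^-4)^2 = 6.19 x 10^-11
Q < Ksp, so no precipitate of BaF2 forms.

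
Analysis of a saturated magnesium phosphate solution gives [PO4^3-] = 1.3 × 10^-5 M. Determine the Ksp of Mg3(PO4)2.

Ksp ≈ 1.3 x 10^-24

Mg3(PO4)2(s) ⇌ 3 Mg^2+ + 2 PO4^3-
Stoichiometry gives [Mg^2+] = (3/2)[PO4^3-] = 1.95 × 10^-5 M.
Ksp = [Mg^2+]^3[PO4^3-]^2
Ksp = (1.95 × 10^-5)^3 × (1.3 x 10^-5)^2 = 1.3 × 10^-24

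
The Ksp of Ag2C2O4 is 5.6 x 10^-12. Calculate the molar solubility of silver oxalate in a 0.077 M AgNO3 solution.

s = 9.4e-10 M

Ag2C2O4(s) ⇌ 2 Ag^+ + C2O4^2-
Ksp = [Ag^+]^2[C2O4^2-]
If s mol/L dissolves here, [Ag^+] = 0.077 + 2s ≈ 0.077, [C2O4^2-] = s (Ksp is small, so little additional dissolves).
Ksp ≈ (0.077)^2 × s
s = 9.4 × 10^-10 M
Check: 2s = 1.9 x 10^-9 ≪ 0.077, so the approximation is valid.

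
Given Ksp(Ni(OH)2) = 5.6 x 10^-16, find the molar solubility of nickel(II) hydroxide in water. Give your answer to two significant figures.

s ≈ 5.2e-6 M

Ni(OH)2(s) <=> Ni^2+(aq) + 2 OH^-(aq)
Ksp = [Ni^2+][OH^-]^2
With molar solubility s: [Ni^2+] = s, [OH^-] = 2s.
Ksp = s(2s)^2 = 4s^3
s^3 = 5.6 x 10^-16 / 4, so s = 5.2 × 10^-6 M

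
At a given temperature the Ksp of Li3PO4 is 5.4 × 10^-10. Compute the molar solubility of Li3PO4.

Li3PO4(s) ⇌ 3 Li^+ + PO4^3-
Ksp = [Li^+]^3[PO4^3-]
With molar solubility s: [Li^+] = 3s, [PO4^3-] = s.
So Ksp = (3s)^3 × s = 27s^4
s^4 = 5.4 × 10^-10 / 27, so s = 2.1 × 10^-3 M

2.1 x 10^-3 M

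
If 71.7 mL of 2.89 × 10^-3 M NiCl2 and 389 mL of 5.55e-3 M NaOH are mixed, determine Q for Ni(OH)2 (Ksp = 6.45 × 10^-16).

9.88 x 10^-9

Total volume = 71.7 + 389 = 460.7 mL.
[Ni^2+] = 2.89 × 10^-3 × (71.7/460.7) = 4.498 × 10^-4 M
[OH^-] = 5.55 × 10^-3 × (389/460.7) = 4.686 × 10^-3 M
Ni(OH)2(s) <=> Ni^2+ + 2 OH^-, so Q = [Ni^2+][OH^-]^2
Q = (4.498 × 10^-4)(4.686 x 10^-3)^2 = 9.88 × 10^-9
Q > Ksp, so Ni(OH)2 will precipitate.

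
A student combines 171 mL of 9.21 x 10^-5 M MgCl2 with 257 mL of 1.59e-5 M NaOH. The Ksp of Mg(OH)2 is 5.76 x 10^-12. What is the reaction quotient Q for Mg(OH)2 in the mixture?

Q = 3.35 × 10^-15

Total volume = 171 + 257 = 428 mL.
[Mg^2+] = 9.21 × 10^-5 × (171/428) = 3.680 × 10^-5 M
[OH^-] = 1.59 x 10^-5 × (257/428) = 9.547 × 10^-6 M
Mg(OH)2(s) ⇌ Mg^2+(aq) + 2 OH^-(aq), so Q = [Mg^2+][OH^-]^2
Q = (3.680 x 10^-5)(9.547 × 10^-6)^2 = 3.35 x 10^-15
Q < Ksp, so no precipitate of Mg(OH)2 forms.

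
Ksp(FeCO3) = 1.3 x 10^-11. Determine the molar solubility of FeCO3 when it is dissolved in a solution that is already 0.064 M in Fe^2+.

FeCO3(s) ⇌ Fe^2+ + CO3^2-
Ksp = [Fe^2+][CO3^2-]
Let s be the molar solubility in this solution. [Fe^2+] = 0.064 + s ≈ 0.064, [CO3^2-] = s (common-ion effect: Fe^2+ is already 0.064 M).
Ksp ≈ 0.064 × s
s = 2.0 x 10^-10 M
Check: s = 2.0 × 10^-10 ≪ 0.064, so the approximation is valid.

s ≈ 2.0 × 10^-10 M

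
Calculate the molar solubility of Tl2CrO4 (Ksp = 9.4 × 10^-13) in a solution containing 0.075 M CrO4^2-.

Tl2CrO4(s) ⇌ 2 Tl^+ + CrO4^2-
Ksp = [Tl^+]^2[CrO4^2-]
Let s be the molar solubility in this solution. [Tl^+] = 2s, [CrO4^2-] = 0.075 + s ≈ 0.075 (Ksp is small, so little additional dissolves).
Ksp ≈ (2s)^2 × 0.075
s = 1.8 × 10^-6 M
Check: s = 1.8 × 10^-6 ≪ 0.075, so the approximation is valid.

1.8 × 10^-6 M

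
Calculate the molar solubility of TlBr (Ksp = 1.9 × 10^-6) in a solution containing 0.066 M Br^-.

2.9e-5 M

TlBr(s) ⇌ Tl^+(aq) + Br^-(aq)
Ksp = [Tl^+][Br^-]
If s mol/L dissolves here, [Tl^+] = s, [Br^-] = 0.066 + s ≈ 0.066 (since the Br^- already present dominates).
Ksp ≈ s × 0.066
s = 2.9 x 10^-5 M
Check: s = 2.9 x 10^-5 ≪ 0.066, so the approximation is valid.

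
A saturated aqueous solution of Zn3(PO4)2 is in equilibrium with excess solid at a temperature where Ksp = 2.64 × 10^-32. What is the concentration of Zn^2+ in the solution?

Zn3(PO4)2(s) <=> 3 Zn^2+ + 2 PO4^3-
Ksp = [Zn^2+]^3[PO4^3-]^2
For each mole of Zn3(PO4)2 that dissolves: [Zn^2+] = 3s, [PO4^3-] = 2s.
Ksp = (3s)^3(2s)^2 = 108s^5
s^5 = 2.64 × 10^-32 / 108, so s = 1.895 × 10^-7 M
[Zn^2+] = 3s = 5.69 × 10^-7 M

[Zn^2+] ≈ 5.69 × 10^-7 M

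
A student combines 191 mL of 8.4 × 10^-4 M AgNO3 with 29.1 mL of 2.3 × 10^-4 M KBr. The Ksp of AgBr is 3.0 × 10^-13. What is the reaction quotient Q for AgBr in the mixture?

Q = 2.2 x 10^-8

Total volume = 191 + 29.1 = 220.1 mL.
[Ag^+] = 8.4 × 10^-4 × (191/220.1) = 7.29 × 10^-4 M
[Br^-] = 2.3 x 10^-4 × (29.1/220.1) = 3.04 x 10^-5 M
AgBr(s) ⇌ Ag^+ + Br^-, so Q = [Ag^+][Br^-]
Q = (7.29 × 10^-4)(3.04 x 10^-5) = 2.2 x 10^-8
Q > Ksp, so AgBr will precipitate.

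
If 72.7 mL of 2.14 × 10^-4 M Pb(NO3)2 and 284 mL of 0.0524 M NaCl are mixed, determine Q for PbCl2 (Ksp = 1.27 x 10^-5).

Total volume = 72.7 + 284 = 356.7 mL.
[Pb^2+] = 2.14 × 10^-4 × (72.7/356.7) = 4.362 × 10^-5 M
[Cl^-] = 5.24 x 10^-2 × (284/356.7) = 4.172 × 10^-2 M
PbCl2(s) <=> Pb^2+ + 2 Cl^-, so Q = [Pb^2+][Cl^-]^2
Q = (4.362 x 10^-5)(4.172 × 10^-2)^2 = 7.59 x 10^-8
Q < Ksp, so no precipitate of PbCl2 forms.

Q ≈ 7.59 × 10^-8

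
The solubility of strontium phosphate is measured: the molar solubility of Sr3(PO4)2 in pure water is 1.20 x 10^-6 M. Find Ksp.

Sr3(PO4)2(s) <=> 3 Sr^2+ + 2 PO4^3-
If s mol/L of Sr3(PO4)2 dissolves, [Sr^2+] = 3s and [PO4^3-] = 2s.
Ksp = [Sr^2+]^3[PO4^3-]^2
Substituting: Ksp = (3s)^3(2s)^2 = 108s^5
Ksp = 108 × (1.20 × 10^-6)^5 = 2.69 x 10^-28

2.69 x 10^-28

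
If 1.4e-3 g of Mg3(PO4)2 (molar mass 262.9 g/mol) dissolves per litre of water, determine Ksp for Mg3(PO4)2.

Molar solubility s = (1.4 x 10^-3 g/L) / (262.9 g/mol) = 5.33 × 10^-6 M.
Mg3(PO4)2(s) <=> 3 Mg^2+ + 2 PO4^3-
With molar solubility s: [Mg^2+] = 3s, [PO4^3-] = 2s.
Ksp = [Mg^2+]^3[PO4^3-]^2
Substituting: Ksp = (3s)^3(2s)^2 = 108s^5
With s = 5.33 x 10^-6: Ksp = 4.6 × 10^-25

4.6e-25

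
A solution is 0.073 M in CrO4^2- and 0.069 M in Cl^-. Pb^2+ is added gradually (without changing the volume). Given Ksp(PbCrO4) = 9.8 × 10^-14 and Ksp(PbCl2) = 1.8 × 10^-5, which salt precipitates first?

PbCrO4

Each salt begins to precipitate when Q = Ksp, i.e. when [Pb^2+] reaches its threshold.
For PbCrO4: 9.8 × 10^-14 = 0.073 × [Pb^2+]  ⇒  [Pb^2+] = 1.3 x 10^-12 M.
For PbCl2: 1.8 × 10^-5 = (0.069)^2 × [Pb^2+]  ⇒  [Pb^2+] = 3.8 x 10^-3 M.
The salt with the lower threshold [Pb^2+] precipitates first: PbCrO4.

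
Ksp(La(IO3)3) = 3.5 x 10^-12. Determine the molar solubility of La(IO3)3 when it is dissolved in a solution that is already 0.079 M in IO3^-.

La(IO3)3(s) ⇌ La^3+ + 3 IO3^-
Ksp = [La^3+][IO3^-]^3
If s mol/L dissolves here, [La^3+] = s, [IO3^-] = 0.079 + 3s ≈ 0.079 (Ksp is small, so little additional dissolves).
Ksp ≈ s × (0.079)^3
s = 7.1 × 10^-9 M
Check: 3s = 2.1 × 10^-8 ≪ 0.079, so the approximation is valid.

s ≈ 7.1 × 10^-9 M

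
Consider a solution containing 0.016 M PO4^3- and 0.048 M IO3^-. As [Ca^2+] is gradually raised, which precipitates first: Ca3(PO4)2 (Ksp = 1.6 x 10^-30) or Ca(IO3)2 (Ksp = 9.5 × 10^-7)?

Precipitation of each salt starts when its ion product equals its Ksp.
For Ca3(PO4)2: 1.6 x 10^-30 = (0.016)^2 × [Ca^2+]^3  ⇒  [Ca^2+] = 1.8 × 10^-9 M.
For Ca(IO3)2: 9.5 × 10^-7 = (0.048)^2 × [Ca^2+]  ⇒  [Ca^2+] = 4.1 x 10^-4 M.
The salt with the lower threshold [Ca^2+] precipitates first: Ca3(PO4)2.

Ca3(PO4)2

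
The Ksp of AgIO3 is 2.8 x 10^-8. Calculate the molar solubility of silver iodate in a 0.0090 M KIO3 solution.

AgIO3(s) <=> Ag^+(aq) + IO3^-(aq)
Ksp = [Ag^+][IO3^-]
Let s be the molar solubility in this solution. [Ag^+] = s, [IO3^-] = 0.0090 + s ≈ 0.0090 (Ksp is small, so little additional dissolves).
Ksp ≈ s × 0.0090
s = 3.1 × 10^-6 M
Check: s = 3.1 x 10^-6 ≪ 0.0090, so the approximation is valid.

s ≈ 3.1 x 10^-6 M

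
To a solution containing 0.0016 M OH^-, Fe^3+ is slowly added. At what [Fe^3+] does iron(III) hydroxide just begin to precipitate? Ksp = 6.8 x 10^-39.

1.7 × 10^-30 M

Fe(OH)3(s) ⇌ Fe^3+(aq) + 3 OH^-(aq)
Ksp = [Fe^3+][OH^-]^3
Precipitation begins when Q = Ksp. With [OH^-] = 0.0016 M:
6.8 x 10^-39 = (0.0016)^3 × [Fe^3+]
[Fe^3+] = (6.8 x 10^-39 / 4.10 × 10^-9) = 1.7 × 10^-30 M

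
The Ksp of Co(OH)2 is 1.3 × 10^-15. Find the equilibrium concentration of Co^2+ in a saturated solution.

Co(OH)2(s) <=> Co^2+ + 2 OH^-
Ksp = [Co^2+][OH^-]^2
Let s = molar solubility. Then [Co^2+] = s and [OH^-] = 2s.
Substituting: Ksp = s(2s)^2 = 4s^3
s^3 = 1.3 × 10^-15 / 4, so s = 6.88 x 10^-6 M
[Co^2+] = s = 6.9 x 10^-6 M

6.9e-6 M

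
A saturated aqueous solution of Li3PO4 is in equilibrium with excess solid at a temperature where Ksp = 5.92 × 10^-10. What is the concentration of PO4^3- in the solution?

Li3PO4(s) <=> 3 Li^+ + PO4^3-
Ksp = [Li^+]^3[PO4^3-]
If s mol/L of Li3PO4 dissolves, [Li^+] = 3s and [PO4^3-] = s.
Substituting: Ksp = (3s)^3s = 27s^4
s = (5.92 × 10^-10 / 27)^(1/4) = 2.164 × 10^-3 M
[PO4^3-] = s = 2.16 × 10^-3 M

[PO4^3-] ≈ 2.16 × 10^-3 M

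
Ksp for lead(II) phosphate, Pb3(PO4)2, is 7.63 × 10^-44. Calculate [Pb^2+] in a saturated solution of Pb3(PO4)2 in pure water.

Pb3(PO4)2(s) ⇌ 3 Pb^2+ + 2 PO4^3-
Ksp = [Pb^2+]^3[PO4^3-]^2
If s mol/L of Pb3(PO4)2 dissolves, [Pb^2+] = 3s and [PO4^3-] = 2s.
Ksp = (3s)^3(2s)^2 = 108s^5
Solving, s = (7.63 × 10^-44/108)^(1/5) = 9.329 × 10^-10 M
[Pb^2+] = 3s = 2.80 × 10^-9 M

[Pb^2+] = 2.80e-9 M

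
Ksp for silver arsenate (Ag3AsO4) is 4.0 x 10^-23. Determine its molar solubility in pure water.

Ag3AsO4(s) ⇌ 3 Ag^+ + AsO4^3-
Ksp = [Ag^+]^3[AsO4^3-]
With molar solubility s: [Ag^+] = 3s, [AsO4^3-] = s.
Substituting: Ksp = (3s)^3s = 27s^4
s^4 = 4.0 x 10^-23 / 27, so s = 1.1 × 10^-6 M

1.1 × 10^-6 M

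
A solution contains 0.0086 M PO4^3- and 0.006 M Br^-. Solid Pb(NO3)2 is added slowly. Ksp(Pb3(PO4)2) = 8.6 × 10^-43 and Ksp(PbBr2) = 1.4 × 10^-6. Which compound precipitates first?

Pb3(PO4)2

Precipitation of each salt starts when its ion product equals its Ksp.
For Pb3(PO4)2: 8.6 × 10^-43 = (0.0086)^2 × [Pb^2+]^3  ⇒  [Pb^2+] = 2.3 x 10^-13 M.
For PbBr2: 1.4 × 10^-6 = (0.006)^2 × [Pb^2+]  ⇒  [Pb^2+] = 3.9 × 10^-2 M.
The salt with the lower threshold [Pb^2+] precipitates first: Pb3(PO4)2.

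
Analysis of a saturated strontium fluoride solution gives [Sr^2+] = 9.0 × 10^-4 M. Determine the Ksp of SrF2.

SrF2(s) ⇌ Sr^2+(aq) + 2 F^-(aq)
Stoichiometry gives [F^-] = (2/1)[Sr^2+] = 1.80 x 10^-3 M.
Ksp = [Sr^2+][F^-]^2
Ksp = 9.0 x 10^-4 × (1.80 × 10^-3)^2 = 2.9 x 10^-9

Ksp = 2.9 x 10^-9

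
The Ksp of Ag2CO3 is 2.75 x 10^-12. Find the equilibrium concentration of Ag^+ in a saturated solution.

1.77 × 10^-4 M

Ag2CO3(s) ⇌ 2 Ag^+ + CO3^2-
Ksp = [Ag^+]^2[CO3^2-]
If s mol/L of Ag2CO3 dissolves, [Ag^+] = 2s and [CO3^2-] = s.
Ksp = (2s)^2s = 4s^3
s^3 = 2.75 x 10^-12 / 4, so s = 8.826 × 10^-5 M
[Ag^+] = 2s = 1.77 x 10^-4 M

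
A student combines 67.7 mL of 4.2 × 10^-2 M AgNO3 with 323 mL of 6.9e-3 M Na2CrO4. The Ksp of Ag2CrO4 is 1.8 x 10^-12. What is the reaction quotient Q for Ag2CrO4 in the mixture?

Q = 3.0e-7

Total volume = 67.7 + 323 = 390.7 mL.
[Ag^+] = 4.2 x 10^-2 × (67.7/390.7) = 7.28 x 10^-3 M
[CrO4^2-] = 6.9 × 10^-3 × (323/390.7) = 5.70 × 10^-3 M
Ag2CrO4(s) <=> 2 Ag^+(aq) + CrO4^2-(aq), so Q = [Ag^+]^2[CrO4^2-]
Q = (7.28 × 10^-3)^2(5.70 × 10^-3) = 3.0 × 10^-7
Q > Ksp, so Ag2CrO4 will precipitate.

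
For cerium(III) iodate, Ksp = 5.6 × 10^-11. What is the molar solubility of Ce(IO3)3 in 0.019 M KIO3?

s ≈ 8.2 × 10^-6 M

Ce(IO3)3(s) ⇌ Ce^3+ + 3 IO3^-
Ksp = [Ce^3+][IO3^-]^3
Let s = moles of Ce(IO3)3 that dissolve per litre. [Ce^3+] = s, [IO3^-] = 0.019 + 3s ≈ 0.019 (Ksp is small, so little additional dissolves).
Ksp ≈ s × (0.019)^3
s = 8.2 × 10^-6 M
Check: 3s = 2.4 x 10^-5 ≪ 0.019, so the approximation is valid.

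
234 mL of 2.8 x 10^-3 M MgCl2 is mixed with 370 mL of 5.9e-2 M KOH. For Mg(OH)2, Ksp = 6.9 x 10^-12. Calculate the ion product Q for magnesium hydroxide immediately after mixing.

1.4e-6

Total volume = 234 + 370 = 604 mL.
[Mg^2+] = 2.8 × 10^-3 × (234/604) = 1.08 × 10^-3 M
[OH^-] = 5.9 x 10^-2 × (370/604) = 3.61 x 10^-2 M
Mg(OH)2(s) <=> Mg^2+ + 2 OH^-, so Q = [Mg^2+][OH^-]^2
Q = (1.08 × 10^-3)(3.61 x 10^-2)^2 = 1.4 × 10^-6
Q > Ksp, so Mg(OH)2 will precipitate.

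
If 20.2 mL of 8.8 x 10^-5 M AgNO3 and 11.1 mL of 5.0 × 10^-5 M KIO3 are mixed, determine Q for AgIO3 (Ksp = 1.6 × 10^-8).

1.0e-9

Total volume = 20.2 + 11.1 = 31.3 mL.
[Ag^+] = 8.8 x 10^-5 × (20.2/31.3) = 5.68 × 10^-5 M
[IO3^-] = 5.0 × 10^-5 × (11.1/31.3) = 1.77 × 10^-5 M
AgIO3(s) ⇌ Ag^+ + IO3^-, so Q = [Ag^+][IO3^-]
Q = (5.68 x 10^-5)(1.77 × 10^-5) = 1.0 × 10^-9
Q < Ksp, so no precipitate of AgIO3 forms.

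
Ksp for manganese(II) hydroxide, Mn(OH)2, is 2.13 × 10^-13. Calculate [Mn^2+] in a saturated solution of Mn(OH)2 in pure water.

Mn(OH)2(s) ⇌ Mn^2+ + 2 OH^-
Ksp = [Mn^2+][OH^-]^2
For each mole of Mn(OH)2 that dissolves: [Mn^2+] = s, [OH^-] = 2s.
Ksp = s(2s)^2 = 4s^3
Solving, s = (2.13 × 10^-13/4)^(1/3) = 3.762 × 10^-5 M
[Mn^2+] = s = 3.76 × 10^-5 M

[Mn^2+] = 3.76 x 10^-5 M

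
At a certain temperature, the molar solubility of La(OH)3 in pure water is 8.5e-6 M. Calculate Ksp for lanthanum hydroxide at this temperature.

La(OH)3(s) ⇌ La^3+(aq) + 3 OH^-(aq)
For each mole of La(OH)3 that dissolves: [La^3+] = s, [OH^-] = 3s.
Ksp = [La^3+][OH^-]^3
So Ksp = s × (3s)^3 = 27s^4
Ksp = 27 × (8.5 × 10^-6)^4 = 1.4 × 10^-19

1.4 × 10^-19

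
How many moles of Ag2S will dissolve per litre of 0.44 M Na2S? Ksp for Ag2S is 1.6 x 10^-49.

s ≈ 3.0 × 10^-25 M

Ag2S(s) ⇌ 2 Ag^+(aq) + S^2-(aq)
Ksp = [Ag^+]^2[S^2-]
Let s be the molar solubility in this solution. [Ag^+] = 2s, [S^2-] = 0.44 + s ≈ 0.44 (since S^2- from Na2S dominates).
Ksp ≈ (2s)^2 × 0.44
s = 3.0 × 10^-25 M
Check: s = 3.0 x 10^-25 ≪ 0.44, so the approximation is valid.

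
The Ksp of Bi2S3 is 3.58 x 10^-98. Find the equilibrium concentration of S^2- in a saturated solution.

Bi2S3(s) <=> 2 Bi^3+(aq) + 3 S^2-(aq)
Ksp = [Bi^3+]^2[S^2-]^3
With molar solubility s: [Bi^3+] = 2s, [S^2-] = 3s.
Substituting: Ksp = (2s)^2(3s)^3 = 108s^5
s = (3.58 x 10^-98 / 108)^(1/5) = 1.271 x 10^-20 M
[S^2-] = 3s = 3.81 × 10^-20 M

3.81e-20 M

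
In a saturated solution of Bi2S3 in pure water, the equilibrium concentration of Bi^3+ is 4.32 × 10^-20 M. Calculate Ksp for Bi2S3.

Ksp ≈ 5.08e-97

Bi2S3(s) ⇌ 2 Bi^3+ + 3 S^2-
Stoichiometry gives [S^2-] = (3/2)[Bi^3+] = 6.480 x 10^-20 M.
Ksp = [Bi^3+]^2[S^2-]^3
Ksp = (4.32 × 10^-20)^2 × (6.480 x 10^-20)^3 = 5.08 × 10^-97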